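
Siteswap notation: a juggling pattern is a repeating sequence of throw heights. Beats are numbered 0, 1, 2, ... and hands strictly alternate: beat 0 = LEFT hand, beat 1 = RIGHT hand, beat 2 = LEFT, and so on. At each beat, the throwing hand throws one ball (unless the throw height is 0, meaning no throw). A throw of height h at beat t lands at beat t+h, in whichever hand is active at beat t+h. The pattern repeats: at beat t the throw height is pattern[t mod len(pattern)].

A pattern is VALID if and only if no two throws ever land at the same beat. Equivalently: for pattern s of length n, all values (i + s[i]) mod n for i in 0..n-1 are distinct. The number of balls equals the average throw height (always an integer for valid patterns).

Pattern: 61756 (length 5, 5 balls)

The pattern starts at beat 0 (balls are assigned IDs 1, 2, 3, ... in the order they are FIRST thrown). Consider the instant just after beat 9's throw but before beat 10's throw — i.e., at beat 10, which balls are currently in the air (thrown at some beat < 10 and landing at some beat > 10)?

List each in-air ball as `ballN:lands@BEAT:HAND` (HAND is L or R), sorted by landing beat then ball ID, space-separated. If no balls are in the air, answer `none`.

Beat 0 (L): throw ball1 h=6 -> lands@6:L; in-air after throw: [b1@6:L]
Beat 1 (R): throw ball2 h=1 -> lands@2:L; in-air after throw: [b2@2:L b1@6:L]
Beat 2 (L): throw ball2 h=7 -> lands@9:R; in-air after throw: [b1@6:L b2@9:R]
Beat 3 (R): throw ball3 h=5 -> lands@8:L; in-air after throw: [b1@6:L b3@8:L b2@9:R]
Beat 4 (L): throw ball4 h=6 -> lands@10:L; in-air after throw: [b1@6:L b3@8:L b2@9:R b4@10:L]
Beat 5 (R): throw ball5 h=6 -> lands@11:R; in-air after throw: [b1@6:L b3@8:L b2@9:R b4@10:L b5@11:R]
Beat 6 (L): throw ball1 h=1 -> lands@7:R; in-air after throw: [b1@7:R b3@8:L b2@9:R b4@10:L b5@11:R]
Beat 7 (R): throw ball1 h=7 -> lands@14:L; in-air after throw: [b3@8:L b2@9:R b4@10:L b5@11:R b1@14:L]
Beat 8 (L): throw ball3 h=5 -> lands@13:R; in-air after throw: [b2@9:R b4@10:L b5@11:R b3@13:R b1@14:L]
Beat 9 (R): throw ball2 h=6 -> lands@15:R; in-air after throw: [b4@10:L b5@11:R b3@13:R b1@14:L b2@15:R]
Beat 10 (L): throw ball4 h=6 -> lands@16:L; in-air after throw: [b5@11:R b3@13:R b1@14:L b2@15:R b4@16:L]

Answer: ball5:lands@11:R ball3:lands@13:R ball1:lands@14:L ball2:lands@15:R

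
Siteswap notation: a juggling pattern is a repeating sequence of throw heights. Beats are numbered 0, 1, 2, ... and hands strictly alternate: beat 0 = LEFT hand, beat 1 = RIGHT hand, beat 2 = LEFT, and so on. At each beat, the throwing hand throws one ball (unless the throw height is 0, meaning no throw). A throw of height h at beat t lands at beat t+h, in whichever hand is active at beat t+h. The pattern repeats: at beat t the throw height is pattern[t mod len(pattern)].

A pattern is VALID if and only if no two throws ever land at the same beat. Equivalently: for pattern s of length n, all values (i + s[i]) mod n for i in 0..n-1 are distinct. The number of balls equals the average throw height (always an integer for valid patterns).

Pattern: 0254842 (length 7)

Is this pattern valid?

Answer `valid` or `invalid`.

Answer: invalid

Derivation:
i=0: (i + s[i]) mod n = (0 + 0) mod 7 = 0
i=1: (i + s[i]) mod n = (1 + 2) mod 7 = 3
i=2: (i + s[i]) mod n = (2 + 5) mod 7 = 0
i=3: (i + s[i]) mod n = (3 + 4) mod 7 = 0
i=4: (i + s[i]) mod n = (4 + 8) mod 7 = 5
i=5: (i + s[i]) mod n = (5 + 4) mod 7 = 2
i=6: (i + s[i]) mod n = (6 + 2) mod 7 = 1
Residues: [0, 3, 0, 0, 5, 2, 1], distinct: False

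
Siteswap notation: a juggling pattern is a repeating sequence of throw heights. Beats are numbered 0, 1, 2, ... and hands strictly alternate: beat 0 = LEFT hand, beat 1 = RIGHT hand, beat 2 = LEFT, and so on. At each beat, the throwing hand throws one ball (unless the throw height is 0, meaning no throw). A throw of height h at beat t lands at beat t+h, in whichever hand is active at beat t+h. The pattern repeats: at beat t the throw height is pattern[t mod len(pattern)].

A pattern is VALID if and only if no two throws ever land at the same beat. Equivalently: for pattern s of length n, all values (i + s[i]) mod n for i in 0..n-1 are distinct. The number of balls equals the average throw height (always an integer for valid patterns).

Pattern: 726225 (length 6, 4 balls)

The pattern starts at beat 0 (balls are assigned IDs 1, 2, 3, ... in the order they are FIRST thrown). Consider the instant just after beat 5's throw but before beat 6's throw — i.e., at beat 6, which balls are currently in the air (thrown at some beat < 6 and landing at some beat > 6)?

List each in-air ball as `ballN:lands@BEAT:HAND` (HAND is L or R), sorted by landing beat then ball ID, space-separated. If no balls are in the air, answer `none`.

Beat 0 (L): throw ball1 h=7 -> lands@7:R; in-air after throw: [b1@7:R]
Beat 1 (R): throw ball2 h=2 -> lands@3:R; in-air after throw: [b2@3:R b1@7:R]
Beat 2 (L): throw ball3 h=6 -> lands@8:L; in-air after throw: [b2@3:R b1@7:R b3@8:L]
Beat 3 (R): throw ball2 h=2 -> lands@5:R; in-air after throw: [b2@5:R b1@7:R b3@8:L]
Beat 4 (L): throw ball4 h=2 -> lands@6:L; in-air after throw: [b2@5:R b4@6:L b1@7:R b3@8:L]
Beat 5 (R): throw ball2 h=5 -> lands@10:L; in-air after throw: [b4@6:L b1@7:R b3@8:L b2@10:L]
Beat 6 (L): throw ball4 h=7 -> lands@13:R; in-air after throw: [b1@7:R b3@8:L b2@10:L b4@13:R]

Answer: ball1:lands@7:R ball3:lands@8:L ball2:lands@10:L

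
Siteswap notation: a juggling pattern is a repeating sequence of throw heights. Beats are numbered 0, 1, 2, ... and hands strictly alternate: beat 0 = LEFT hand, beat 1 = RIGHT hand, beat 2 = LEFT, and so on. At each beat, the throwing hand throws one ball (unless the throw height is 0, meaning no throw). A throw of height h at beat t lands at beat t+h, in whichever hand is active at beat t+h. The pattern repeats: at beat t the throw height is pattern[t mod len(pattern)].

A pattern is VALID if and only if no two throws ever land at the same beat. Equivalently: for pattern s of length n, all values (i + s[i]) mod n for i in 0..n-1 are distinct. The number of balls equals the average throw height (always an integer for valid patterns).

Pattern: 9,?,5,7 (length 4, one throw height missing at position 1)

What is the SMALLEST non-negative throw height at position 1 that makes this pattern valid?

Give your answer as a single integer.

Answer: 3

Derivation:
i=0: (0 + 9) mod 4 = 1
i=1: s[i]=? (unknown)
i=2: (2 + 5) mod 4 = 3
i=3: (3 + 7) mod 4 = 2
Known residues: [1, 2, 3]; need a permutation of 0..3, so missing residue r = 0
Need (1 + s) mod 4 = 0; smallest s = (0 - 1) mod 4 = 3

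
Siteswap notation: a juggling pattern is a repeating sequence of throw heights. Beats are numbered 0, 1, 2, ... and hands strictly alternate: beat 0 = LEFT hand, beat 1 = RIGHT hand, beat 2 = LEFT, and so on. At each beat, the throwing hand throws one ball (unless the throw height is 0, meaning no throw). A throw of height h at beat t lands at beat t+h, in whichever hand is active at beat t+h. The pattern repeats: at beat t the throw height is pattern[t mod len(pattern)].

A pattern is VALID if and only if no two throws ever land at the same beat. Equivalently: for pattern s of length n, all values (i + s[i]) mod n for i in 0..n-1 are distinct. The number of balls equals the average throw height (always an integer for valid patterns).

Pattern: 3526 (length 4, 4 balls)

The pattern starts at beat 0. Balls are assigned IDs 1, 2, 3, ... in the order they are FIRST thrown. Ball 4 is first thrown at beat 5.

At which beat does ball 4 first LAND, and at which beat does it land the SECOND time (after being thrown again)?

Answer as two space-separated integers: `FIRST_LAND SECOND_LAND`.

Answer: 10 12

Derivation:
Beat 0 (L): throw ball1 h=3 -> lands@3:R; in-air after throw: [b1@3:R]
Beat 1 (R): throw ball2 h=5 -> lands@6:L; in-air after throw: [b1@3:R b2@6:L]
Beat 2 (L): throw ball3 h=2 -> lands@4:L; in-air after throw: [b1@3:R b3@4:L b2@6:L]
Beat 3 (R): throw ball1 h=6 -> lands@9:R; in-air after throw: [b3@4:L b2@6:L b1@9:R]
Beat 4 (L): throw ball3 h=3 -> lands@7:R; in-air after throw: [b2@6:L b3@7:R b1@9:R]
Beat 5 (R): throw ball4 h=5 -> lands@10:L; in-air after throw: [b2@6:L b3@7:R b1@9:R b4@10:L]
Beat 6 (L): throw ball2 h=2 -> lands@8:L; in-air after throw: [b3@7:R b2@8:L b1@9:R b4@10:L]
Beat 7 (R): throw ball3 h=6 -> lands@13:R; in-air after throw: [b2@8:L b1@9:R b4@10:L b3@13:R]
Beat 8 (L): throw ball2 h=3 -> lands@11:R; in-air after throw: [b1@9:R b4@10:L b2@11:R b3@13:R]
Beat 9 (R): throw ball1 h=5 -> lands@14:L; in-air after throw: [b4@10:L b2@11:R b3@13:R b1@14:L]
Beat 10 (L): throw ball4 h=2 -> lands@12:L; in-air after throw: [b2@11:R b4@12:L b3@13:R b1@14:L]
Beat 11 (R): throw ball2 h=6 -> lands@17:R; in-air after throw: [b4@12:L b3@13:R b1@14:L b2@17:R]
Beat 12 (L): throw ball4 h=3 -> lands@15:R; in-air after throw: [b3@13:R b1@14:L b4@15:R b2@17:R]
Ball 4: thrown@5 h=5 -> first land @10; rethrown@10 h=2 -> second land @12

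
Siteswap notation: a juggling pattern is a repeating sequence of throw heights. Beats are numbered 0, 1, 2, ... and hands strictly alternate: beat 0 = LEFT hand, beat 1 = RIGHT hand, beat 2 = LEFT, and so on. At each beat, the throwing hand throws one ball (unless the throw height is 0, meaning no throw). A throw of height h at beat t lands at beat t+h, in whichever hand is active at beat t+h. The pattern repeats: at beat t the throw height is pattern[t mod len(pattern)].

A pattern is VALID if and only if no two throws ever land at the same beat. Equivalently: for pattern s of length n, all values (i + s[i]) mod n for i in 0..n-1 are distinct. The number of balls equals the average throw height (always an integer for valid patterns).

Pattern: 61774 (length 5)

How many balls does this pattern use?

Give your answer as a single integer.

Answer: 5

Derivation:
Pattern = [6, 1, 7, 7, 4], length n = 5
  position 0: throw height = 6, running sum = 6
  position 1: throw height = 1, running sum = 7
  position 2: throw height = 7, running sum = 14
  position 3: throw height = 7, running sum = 21
  position 4: throw height = 4, running sum = 25
Total sum = 25; balls = sum / n = 25 / 5 = 5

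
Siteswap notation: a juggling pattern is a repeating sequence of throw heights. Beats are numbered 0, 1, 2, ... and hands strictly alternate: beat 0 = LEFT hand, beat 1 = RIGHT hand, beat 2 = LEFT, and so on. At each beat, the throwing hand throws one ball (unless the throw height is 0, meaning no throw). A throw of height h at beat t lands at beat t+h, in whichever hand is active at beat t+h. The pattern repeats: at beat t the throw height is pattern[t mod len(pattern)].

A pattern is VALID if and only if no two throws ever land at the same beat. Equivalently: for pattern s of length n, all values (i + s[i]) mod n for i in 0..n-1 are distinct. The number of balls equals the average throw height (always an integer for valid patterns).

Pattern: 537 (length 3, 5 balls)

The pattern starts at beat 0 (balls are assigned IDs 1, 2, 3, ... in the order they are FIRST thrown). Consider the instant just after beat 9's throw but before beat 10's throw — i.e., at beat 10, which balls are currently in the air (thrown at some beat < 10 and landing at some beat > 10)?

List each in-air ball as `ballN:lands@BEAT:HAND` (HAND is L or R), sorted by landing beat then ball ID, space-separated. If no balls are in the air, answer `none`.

Beat 0 (L): throw ball1 h=5 -> lands@5:R; in-air after throw: [b1@5:R]
Beat 1 (R): throw ball2 h=3 -> lands@4:L; in-air after throw: [b2@4:L b1@5:R]
Beat 2 (L): throw ball3 h=7 -> lands@9:R; in-air after throw: [b2@4:L b1@5:R b3@9:R]
Beat 3 (R): throw ball4 h=5 -> lands@8:L; in-air after throw: [b2@4:L b1@5:R b4@8:L b3@9:R]
Beat 4 (L): throw ball2 h=3 -> lands@7:R; in-air after throw: [b1@5:R b2@7:R b4@8:L b3@9:R]
Beat 5 (R): throw ball1 h=7 -> lands@12:L; in-air after throw: [b2@7:R b4@8:L b3@9:R b1@12:L]
Beat 6 (L): throw ball5 h=5 -> lands@11:R; in-air after throw: [b2@7:R b4@8:L b3@9:R b5@11:R b1@12:L]
Beat 7 (R): throw ball2 h=3 -> lands@10:L; in-air after throw: [b4@8:L b3@9:R b2@10:L b5@11:R b1@12:L]
Beat 8 (L): throw ball4 h=7 -> lands@15:R; in-air after throw: [b3@9:R b2@10:L b5@11:R b1@12:L b4@15:R]
Beat 9 (R): throw ball3 h=5 -> lands@14:L; in-air after throw: [b2@10:L b5@11:R b1@12:L b3@14:L b4@15:R]
Beat 10 (L): throw ball2 h=3 -> lands@13:R; in-air after throw: [b5@11:R b1@12:L b2@13:R b3@14:L b4@15:R]

Answer: ball5:lands@11:R ball1:lands@12:L ball3:lands@14:L ball4:lands@15:R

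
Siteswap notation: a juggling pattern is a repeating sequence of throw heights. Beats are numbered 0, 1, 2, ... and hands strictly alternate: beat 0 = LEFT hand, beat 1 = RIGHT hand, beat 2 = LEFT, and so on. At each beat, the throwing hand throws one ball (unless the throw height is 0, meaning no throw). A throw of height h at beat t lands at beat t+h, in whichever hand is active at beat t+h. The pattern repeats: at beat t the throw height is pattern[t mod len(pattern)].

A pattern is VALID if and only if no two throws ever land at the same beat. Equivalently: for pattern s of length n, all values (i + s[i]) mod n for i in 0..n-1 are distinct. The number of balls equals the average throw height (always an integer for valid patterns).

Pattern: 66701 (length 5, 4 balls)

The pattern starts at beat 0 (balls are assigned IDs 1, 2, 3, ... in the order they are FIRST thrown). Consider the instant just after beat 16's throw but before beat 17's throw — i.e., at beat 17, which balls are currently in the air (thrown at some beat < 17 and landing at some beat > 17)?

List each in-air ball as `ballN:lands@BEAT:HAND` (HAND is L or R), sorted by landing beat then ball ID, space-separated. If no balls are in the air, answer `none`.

Beat 0 (L): throw ball1 h=6 -> lands@6:L; in-air after throw: [b1@6:L]
Beat 1 (R): throw ball2 h=6 -> lands@7:R; in-air after throw: [b1@6:L b2@7:R]
Beat 2 (L): throw ball3 h=7 -> lands@9:R; in-air after throw: [b1@6:L b2@7:R b3@9:R]
Beat 4 (L): throw ball4 h=1 -> lands@5:R; in-air after throw: [b4@5:R b1@6:L b2@7:R b3@9:R]
Beat 5 (R): throw ball4 h=6 -> lands@11:R; in-air after throw: [b1@6:L b2@7:R b3@9:R b4@11:R]
Beat 6 (L): throw ball1 h=6 -> lands@12:L; in-air after throw: [b2@7:R b3@9:R b4@11:R b1@12:L]
Beat 7 (R): throw ball2 h=7 -> lands@14:L; in-air after throw: [b3@9:R b4@11:R b1@12:L b2@14:L]
Beat 9 (R): throw ball3 h=1 -> lands@10:L; in-air after throw: [b3@10:L b4@11:R b1@12:L b2@14:L]
Beat 10 (L): throw ball3 h=6 -> lands@16:L; in-air after throw: [b4@11:R b1@12:L b2@14:L b3@16:L]
Beat 11 (R): throw ball4 h=6 -> lands@17:R; in-air after throw: [b1@12:L b2@14:L b3@16:L b4@17:R]
Beat 12 (L): throw ball1 h=7 -> lands@19:R; in-air after throw: [b2@14:L b3@16:L b4@17:R b1@19:R]
Beat 14 (L): throw ball2 h=1 -> lands@15:R; in-air after throw: [b2@15:R b3@16:L b4@17:R b1@19:R]
Beat 15 (R): throw ball2 h=6 -> lands@21:R; in-air after throw: [b3@16:L b4@17:R b1@19:R b2@21:R]
Beat 16 (L): throw ball3 h=6 -> lands@22:L; in-air after throw: [b4@17:R b1@19:R b2@21:R b3@22:L]
Beat 17 (R): throw ball4 h=7 -> lands@24:L; in-air after throw: [b1@19:R b2@21:R b3@22:L b4@24:L]

Answer: ball1:lands@19:R ball2:lands@21:R ball3:lands@22:L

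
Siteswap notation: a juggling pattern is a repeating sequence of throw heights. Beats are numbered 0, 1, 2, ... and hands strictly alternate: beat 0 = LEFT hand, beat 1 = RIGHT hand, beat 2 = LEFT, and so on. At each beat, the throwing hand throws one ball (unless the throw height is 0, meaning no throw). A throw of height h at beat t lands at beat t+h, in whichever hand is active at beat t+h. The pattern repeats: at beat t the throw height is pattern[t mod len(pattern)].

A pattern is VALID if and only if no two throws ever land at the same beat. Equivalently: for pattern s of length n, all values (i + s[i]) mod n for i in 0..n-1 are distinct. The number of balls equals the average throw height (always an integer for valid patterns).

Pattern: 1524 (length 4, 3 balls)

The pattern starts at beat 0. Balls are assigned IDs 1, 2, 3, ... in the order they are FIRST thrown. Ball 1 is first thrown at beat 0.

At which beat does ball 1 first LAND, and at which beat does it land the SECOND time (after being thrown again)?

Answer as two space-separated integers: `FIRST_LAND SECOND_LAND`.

Answer: 1 6

Derivation:
Beat 0 (L): throw ball1 h=1 -> lands@1:R; in-air after throw: [b1@1:R]
Beat 1 (R): throw ball1 h=5 -> lands@6:L; in-air after throw: [b1@6:L]
Beat 2 (L): throw ball2 h=2 -> lands@4:L; in-air after throw: [b2@4:L b1@6:L]
Beat 3 (R): throw ball3 h=4 -> lands@7:R; in-air after throw: [b2@4:L b1@6:L b3@7:R]
Beat 4 (L): throw ball2 h=1 -> lands@5:R; in-air after throw: [b2@5:R b1@6:L b3@7:R]
Beat 5 (R): throw ball2 h=5 -> lands@10:L; in-air after throw: [b1@6:L b3@7:R b2@10:L]
Beat 6 (L): throw ball1 h=2 -> lands@8:L; in-air after throw: [b3@7:R b1@8:L b2@10:L]
Ball 1: thrown@0 h=1 -> first land @1; rethrown@1 h=5 -> second land @6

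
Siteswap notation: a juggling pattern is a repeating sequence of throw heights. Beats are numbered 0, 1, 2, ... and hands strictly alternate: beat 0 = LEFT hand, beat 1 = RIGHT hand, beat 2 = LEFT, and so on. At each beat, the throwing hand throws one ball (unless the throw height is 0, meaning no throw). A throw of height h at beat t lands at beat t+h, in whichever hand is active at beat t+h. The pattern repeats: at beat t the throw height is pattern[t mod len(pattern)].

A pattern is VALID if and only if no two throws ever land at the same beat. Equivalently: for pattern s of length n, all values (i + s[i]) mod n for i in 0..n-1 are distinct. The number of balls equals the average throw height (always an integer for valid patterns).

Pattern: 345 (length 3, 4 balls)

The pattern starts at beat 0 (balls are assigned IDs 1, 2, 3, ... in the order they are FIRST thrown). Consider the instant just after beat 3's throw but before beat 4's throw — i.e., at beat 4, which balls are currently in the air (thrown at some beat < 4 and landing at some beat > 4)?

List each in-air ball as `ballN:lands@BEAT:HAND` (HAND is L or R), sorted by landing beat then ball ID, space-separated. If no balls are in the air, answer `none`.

Beat 0 (L): throw ball1 h=3 -> lands@3:R; in-air after throw: [b1@3:R]
Beat 1 (R): throw ball2 h=4 -> lands@5:R; in-air after throw: [b1@3:R b2@5:R]
Beat 2 (L): throw ball3 h=5 -> lands@7:R; in-air after throw: [b1@3:R b2@5:R b3@7:R]
Beat 3 (R): throw ball1 h=3 -> lands@6:L; in-air after throw: [b2@5:R b1@6:L b3@7:R]
Beat 4 (L): throw ball4 h=4 -> lands@8:L; in-air after throw: [b2@5:R b1@6:L b3@7:R b4@8:L]

Answer: ball2:lands@5:R ball1:lands@6:L ball3:lands@7:R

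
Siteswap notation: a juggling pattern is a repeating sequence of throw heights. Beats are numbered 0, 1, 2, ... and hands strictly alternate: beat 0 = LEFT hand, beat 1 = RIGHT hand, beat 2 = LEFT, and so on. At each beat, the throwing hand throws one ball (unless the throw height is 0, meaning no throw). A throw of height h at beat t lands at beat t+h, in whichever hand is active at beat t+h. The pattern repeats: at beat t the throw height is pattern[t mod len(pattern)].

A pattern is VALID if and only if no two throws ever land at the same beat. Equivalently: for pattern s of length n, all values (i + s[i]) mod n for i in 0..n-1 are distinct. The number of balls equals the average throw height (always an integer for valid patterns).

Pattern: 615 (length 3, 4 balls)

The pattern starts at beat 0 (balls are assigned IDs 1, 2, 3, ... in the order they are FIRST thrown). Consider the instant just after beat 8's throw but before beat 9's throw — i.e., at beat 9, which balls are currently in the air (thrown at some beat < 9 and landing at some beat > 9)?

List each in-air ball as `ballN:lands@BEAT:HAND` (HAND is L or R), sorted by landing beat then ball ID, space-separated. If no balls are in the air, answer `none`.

Answer: ball4:lands@10:L ball1:lands@12:L ball2:lands@13:R

Derivation:
Beat 0 (L): throw ball1 h=6 -> lands@6:L; in-air after throw: [b1@6:L]
Beat 1 (R): throw ball2 h=1 -> lands@2:L; in-air after throw: [b2@2:L b1@6:L]
Beat 2 (L): throw ball2 h=5 -> lands@7:R; in-air after throw: [b1@6:L b2@7:R]
Beat 3 (R): throw ball3 h=6 -> lands@9:R; in-air after throw: [b1@6:L b2@7:R b3@9:R]
Beat 4 (L): throw ball4 h=1 -> lands@5:R; in-air after throw: [b4@5:R b1@6:L b2@7:R b3@9:R]
Beat 5 (R): throw ball4 h=5 -> lands@10:L; in-air after throw: [b1@6:L b2@7:R b3@9:R b4@10:L]
Beat 6 (L): throw ball1 h=6 -> lands@12:L; in-air after throw: [b2@7:R b3@9:R b4@10:L b1@12:L]
Beat 7 (R): throw ball2 h=1 -> lands@8:L; in-air after throw: [b2@8:L b3@9:R b4@10:L b1@12:L]
Beat 8 (L): throw ball2 h=5 -> lands@13:R; in-air after throw: [b3@9:R b4@10:L b1@12:L b2@13:R]
Beat 9 (R): throw ball3 h=6 -> lands@15:R; in-air after throw: [b4@10:L b1@12:L b2@13:R b3@15:R]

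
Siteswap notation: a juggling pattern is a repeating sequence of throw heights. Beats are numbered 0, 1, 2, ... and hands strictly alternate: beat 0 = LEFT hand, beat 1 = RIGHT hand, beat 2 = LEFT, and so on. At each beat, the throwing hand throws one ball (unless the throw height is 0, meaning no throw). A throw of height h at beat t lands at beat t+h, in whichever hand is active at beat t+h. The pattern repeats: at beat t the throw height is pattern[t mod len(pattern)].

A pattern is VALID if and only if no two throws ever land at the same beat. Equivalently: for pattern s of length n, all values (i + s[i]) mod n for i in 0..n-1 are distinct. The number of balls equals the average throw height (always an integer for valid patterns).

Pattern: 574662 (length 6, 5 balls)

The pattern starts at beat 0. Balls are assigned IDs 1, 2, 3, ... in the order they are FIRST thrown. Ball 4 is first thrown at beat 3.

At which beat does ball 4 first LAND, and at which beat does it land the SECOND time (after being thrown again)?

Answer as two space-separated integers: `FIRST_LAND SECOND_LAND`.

Beat 0 (L): throw ball1 h=5 -> lands@5:R; in-air after throw: [b1@5:R]
Beat 1 (R): throw ball2 h=7 -> lands@8:L; in-air after throw: [b1@5:R b2@8:L]
Beat 2 (L): throw ball3 h=4 -> lands@6:L; in-air after throw: [b1@5:R b3@6:L b2@8:L]
Beat 3 (R): throw ball4 h=6 -> lands@9:R; in-air after throw: [b1@5:R b3@6:L b2@8:L b4@9:R]
Beat 4 (L): throw ball5 h=6 -> lands@10:L; in-air after throw: [b1@5:R b3@6:L b2@8:L b4@9:R b5@10:L]
Beat 5 (R): throw ball1 h=2 -> lands@7:R; in-air after throw: [b3@6:L b1@7:R b2@8:L b4@9:R b5@10:L]
Beat 6 (L): throw ball3 h=5 -> lands@11:R; in-air after throw: [b1@7:R b2@8:L b4@9:R b5@10:L b3@11:R]
Beat 7 (R): throw ball1 h=7 -> lands@14:L; in-air after throw: [b2@8:L b4@9:R b5@10:L b3@11:R b1@14:L]
Beat 8 (L): throw ball2 h=4 -> lands@12:L; in-air after throw: [b4@9:R b5@10:L b3@11:R b2@12:L b1@14:L]
Beat 9 (R): throw ball4 h=6 -> lands@15:R; in-air after throw: [b5@10:L b3@11:R b2@12:L b1@14:L b4@15:R]
Beat 10 (L): throw ball5 h=6 -> lands@16:L; in-air after throw: [b3@11:R b2@12:L b1@14:L b4@15:R b5@16:L]
Beat 11 (R): throw ball3 h=2 -> lands@13:R; in-air after throw: [b2@12:L b3@13:R b1@14:L b4@15:R b5@16:L]
Beat 12 (L): throw ball2 h=5 -> lands@17:R; in-air after throw: [b3@13:R b1@14:L b4@15:R b5@16:L b2@17:R]
Beat 13 (R): throw ball3 h=7 -> lands@20:L; in-air after throw: [b1@14:L b4@15:R b5@16:L b2@17:R b3@20:L]
Beat 14 (L): throw ball1 h=4 -> lands@18:L; in-air after throw: [b4@15:R b5@16:L b2@17:R b1@18:L b3@20:L]
Beat 15 (R): throw ball4 h=6 -> lands@21:R; in-air after throw: [b5@16:L b2@17:R b1@18:L b3@20:L b4@21:R]
Ball 4: thrown@3 h=6 -> first land @9; rethrown@9 h=6 -> second land @15

Answer: 9 15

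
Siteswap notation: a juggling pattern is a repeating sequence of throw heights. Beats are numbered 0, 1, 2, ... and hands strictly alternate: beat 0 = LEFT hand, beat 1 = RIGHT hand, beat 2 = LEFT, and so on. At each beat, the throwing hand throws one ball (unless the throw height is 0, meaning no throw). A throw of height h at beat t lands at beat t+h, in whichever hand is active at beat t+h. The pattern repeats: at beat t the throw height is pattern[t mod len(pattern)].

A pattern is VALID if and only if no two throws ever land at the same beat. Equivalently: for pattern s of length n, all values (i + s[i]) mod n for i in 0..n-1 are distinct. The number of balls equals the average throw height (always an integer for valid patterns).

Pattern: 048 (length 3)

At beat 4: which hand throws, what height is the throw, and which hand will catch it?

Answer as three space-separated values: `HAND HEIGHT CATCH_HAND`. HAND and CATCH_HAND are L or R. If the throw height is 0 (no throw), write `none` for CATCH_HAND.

Answer: L 4 L

Derivation:
Beat 4: 4 mod 2 = 0, so hand = L
Throw height = pattern[4 mod 3] = pattern[1] = 4
Lands at beat 4+4=8, 8 mod 2 = 0, so catch hand = L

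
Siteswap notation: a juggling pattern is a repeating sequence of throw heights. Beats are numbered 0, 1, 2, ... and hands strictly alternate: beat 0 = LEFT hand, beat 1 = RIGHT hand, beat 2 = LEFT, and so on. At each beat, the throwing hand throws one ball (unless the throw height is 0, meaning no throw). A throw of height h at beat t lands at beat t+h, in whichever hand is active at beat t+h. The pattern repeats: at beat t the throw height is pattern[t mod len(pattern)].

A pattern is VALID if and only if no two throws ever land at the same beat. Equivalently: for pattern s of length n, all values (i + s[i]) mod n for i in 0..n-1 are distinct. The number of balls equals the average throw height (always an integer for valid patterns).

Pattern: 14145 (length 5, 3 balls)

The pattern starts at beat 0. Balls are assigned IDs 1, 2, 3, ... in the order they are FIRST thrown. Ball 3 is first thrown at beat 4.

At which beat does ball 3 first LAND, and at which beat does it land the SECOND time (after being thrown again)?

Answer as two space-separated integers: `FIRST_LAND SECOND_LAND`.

Answer: 9 14

Derivation:
Beat 0 (L): throw ball1 h=1 -> lands@1:R; in-air after throw: [b1@1:R]
Beat 1 (R): throw ball1 h=4 -> lands@5:R; in-air after throw: [b1@5:R]
Beat 2 (L): throw ball2 h=1 -> lands@3:R; in-air after throw: [b2@3:R b1@5:R]
Beat 3 (R): throw ball2 h=4 -> lands@7:R; in-air after throw: [b1@5:R b2@7:R]
Beat 4 (L): throw ball3 h=5 -> lands@9:R; in-air after throw: [b1@5:R b2@7:R b3@9:R]
Beat 5 (R): throw ball1 h=1 -> lands@6:L; in-air after throw: [b1@6:L b2@7:R b3@9:R]
Beat 6 (L): throw ball1 h=4 -> lands@10:L; in-air after throw: [b2@7:R b3@9:R b1@10:L]
Beat 7 (R): throw ball2 h=1 -> lands@8:L; in-air after throw: [b2@8:L b3@9:R b1@10:L]
Beat 8 (L): throw ball2 h=4 -> lands@12:L; in-air after throw: [b3@9:R b1@10:L b2@12:L]
Beat 9 (R): throw ball3 h=5 -> lands@14:L; in-air after throw: [b1@10:L b2@12:L b3@14:L]
Beat 10 (L): throw ball1 h=1 -> lands@11:R; in-air after throw: [b1@11:R b2@12:L b3@14:L]
Beat 11 (R): throw ball1 h=4 -> lands@15:R; in-air after throw: [b2@12:L b3@14:L b1@15:R]
Beat 12 (L): throw ball2 h=1 -> lands@13:R; in-air after throw: [b2@13:R b3@14:L b1@15:R]
Beat 13 (R): throw ball2 h=4 -> lands@17:R; in-air after throw: [b3@14:L b1@15:R b2@17:R]
Beat 14 (L): throw ball3 h=5 -> lands@19:R; in-air after throw: [b1@15:R b2@17:R b3@19:R]
Ball 3: thrown@4 h=5 -> first land @9; rethrown@9 h=5 -> second land @14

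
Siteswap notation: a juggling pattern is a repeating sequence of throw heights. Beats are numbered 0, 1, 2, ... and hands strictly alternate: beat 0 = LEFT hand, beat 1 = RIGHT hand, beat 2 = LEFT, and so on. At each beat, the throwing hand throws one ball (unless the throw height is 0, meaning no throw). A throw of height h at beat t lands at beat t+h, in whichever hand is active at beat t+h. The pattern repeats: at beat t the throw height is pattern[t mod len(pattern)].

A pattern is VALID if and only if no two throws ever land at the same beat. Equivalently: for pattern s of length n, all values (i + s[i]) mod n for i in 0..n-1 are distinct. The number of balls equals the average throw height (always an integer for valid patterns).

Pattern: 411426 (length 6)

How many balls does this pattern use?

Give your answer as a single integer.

Pattern = [4, 1, 1, 4, 2, 6], length n = 6
  position 0: throw height = 4, running sum = 4
  position 1: throw height = 1, running sum = 5
  position 2: throw height = 1, running sum = 6
  position 3: throw height = 4, running sum = 10
  position 4: throw height = 2, running sum = 12
  position 5: throw height = 6, running sum = 18
Total sum = 18; balls = sum / n = 18 / 6 = 3

Answer: 3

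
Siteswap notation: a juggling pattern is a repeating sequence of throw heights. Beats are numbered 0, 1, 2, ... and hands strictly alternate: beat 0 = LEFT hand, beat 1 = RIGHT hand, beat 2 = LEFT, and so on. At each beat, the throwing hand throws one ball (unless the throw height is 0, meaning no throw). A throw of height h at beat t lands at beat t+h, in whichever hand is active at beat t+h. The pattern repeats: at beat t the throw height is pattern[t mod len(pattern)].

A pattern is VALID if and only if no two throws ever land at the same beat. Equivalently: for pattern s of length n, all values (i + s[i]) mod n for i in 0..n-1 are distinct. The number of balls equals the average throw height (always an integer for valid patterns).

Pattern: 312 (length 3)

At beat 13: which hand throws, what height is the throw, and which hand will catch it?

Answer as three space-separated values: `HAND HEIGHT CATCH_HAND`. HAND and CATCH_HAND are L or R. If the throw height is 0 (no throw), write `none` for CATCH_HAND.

Answer: R 1 L

Derivation:
Beat 13: 13 mod 2 = 1, so hand = R
Throw height = pattern[13 mod 3] = pattern[1] = 1
Lands at beat 13+1=14, 14 mod 2 = 0, so catch hand = L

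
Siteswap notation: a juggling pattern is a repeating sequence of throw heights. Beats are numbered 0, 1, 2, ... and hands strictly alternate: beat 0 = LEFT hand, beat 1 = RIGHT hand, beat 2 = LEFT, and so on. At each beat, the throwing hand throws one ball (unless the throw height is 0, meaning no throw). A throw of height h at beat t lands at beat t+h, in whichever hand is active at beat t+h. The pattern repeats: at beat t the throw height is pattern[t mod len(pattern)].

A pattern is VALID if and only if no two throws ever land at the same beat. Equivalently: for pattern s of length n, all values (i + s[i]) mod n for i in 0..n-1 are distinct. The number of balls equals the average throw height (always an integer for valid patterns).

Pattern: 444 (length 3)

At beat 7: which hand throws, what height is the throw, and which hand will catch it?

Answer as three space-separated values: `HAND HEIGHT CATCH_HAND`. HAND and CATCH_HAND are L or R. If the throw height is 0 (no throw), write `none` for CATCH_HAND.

Answer: R 4 R

Derivation:
Beat 7: 7 mod 2 = 1, so hand = R
Throw height = pattern[7 mod 3] = pattern[1] = 4
Lands at beat 7+4=11, 11 mod 2 = 1, so catch hand = R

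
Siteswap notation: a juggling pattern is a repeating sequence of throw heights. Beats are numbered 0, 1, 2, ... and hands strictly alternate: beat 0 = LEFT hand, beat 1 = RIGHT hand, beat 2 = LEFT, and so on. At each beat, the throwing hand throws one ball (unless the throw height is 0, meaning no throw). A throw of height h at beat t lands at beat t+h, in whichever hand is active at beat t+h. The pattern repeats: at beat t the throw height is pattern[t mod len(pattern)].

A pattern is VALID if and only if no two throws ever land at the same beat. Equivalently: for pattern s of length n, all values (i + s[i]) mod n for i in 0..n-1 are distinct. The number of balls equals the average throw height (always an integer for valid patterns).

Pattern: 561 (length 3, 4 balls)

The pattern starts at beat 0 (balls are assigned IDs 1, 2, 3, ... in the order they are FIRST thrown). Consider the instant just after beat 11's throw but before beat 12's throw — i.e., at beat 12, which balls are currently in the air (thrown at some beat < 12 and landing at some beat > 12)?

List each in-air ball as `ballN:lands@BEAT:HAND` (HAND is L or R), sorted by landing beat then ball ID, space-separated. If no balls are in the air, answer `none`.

Answer: ball2:lands@13:R ball3:lands@14:L ball4:lands@16:L

Derivation:
Beat 0 (L): throw ball1 h=5 -> lands@5:R; in-air after throw: [b1@5:R]
Beat 1 (R): throw ball2 h=6 -> lands@7:R; in-air after throw: [b1@5:R b2@7:R]
Beat 2 (L): throw ball3 h=1 -> lands@3:R; in-air after throw: [b3@3:R b1@5:R b2@7:R]
Beat 3 (R): throw ball3 h=5 -> lands@8:L; in-air after throw: [b1@5:R b2@7:R b3@8:L]
Beat 4 (L): throw ball4 h=6 -> lands@10:L; in-air after throw: [b1@5:R b2@7:R b3@8:L b4@10:L]
Beat 5 (R): throw ball1 h=1 -> lands@6:L; in-air after throw: [b1@6:L b2@7:R b3@8:L b4@10:L]
Beat 6 (L): throw ball1 h=5 -> lands@11:R; in-air after throw: [b2@7:R b3@8:L b4@10:L b1@11:R]
Beat 7 (R): throw ball2 h=6 -> lands@13:R; in-air after throw: [b3@8:L b4@10:L b1@11:R b2@13:R]
Beat 8 (L): throw ball3 h=1 -> lands@9:R; in-air after throw: [b3@9:R b4@10:L b1@11:R b2@13:R]
Beat 9 (R): throw ball3 h=5 -> lands@14:L; in-air after throw: [b4@10:L b1@11:R b2@13:R b3@14:L]
Beat 10 (L): throw ball4 h=6 -> lands@16:L; in-air after throw: [b1@11:R b2@13:R b3@14:L b4@16:L]
Beat 11 (R): throw ball1 h=1 -> lands@12:L; in-air after throw: [b1@12:L b2@13:R b3@14:L b4@16:L]
Beat 12 (L): throw ball1 h=5 -> lands@17:R; in-air after throw: [b2@13:R b3@14:L b4@16:L b1@17:R]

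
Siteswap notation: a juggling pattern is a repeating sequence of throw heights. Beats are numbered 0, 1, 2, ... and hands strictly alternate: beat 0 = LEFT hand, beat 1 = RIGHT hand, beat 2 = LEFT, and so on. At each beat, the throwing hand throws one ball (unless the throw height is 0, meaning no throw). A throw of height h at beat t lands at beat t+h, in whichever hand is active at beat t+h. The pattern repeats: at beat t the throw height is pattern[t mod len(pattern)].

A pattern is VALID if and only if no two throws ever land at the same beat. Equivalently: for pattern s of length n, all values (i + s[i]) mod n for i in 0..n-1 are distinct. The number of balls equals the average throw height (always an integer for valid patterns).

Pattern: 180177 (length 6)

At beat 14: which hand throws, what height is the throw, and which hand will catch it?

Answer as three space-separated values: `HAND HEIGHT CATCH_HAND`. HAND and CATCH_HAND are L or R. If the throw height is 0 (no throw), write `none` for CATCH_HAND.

Beat 14: 14 mod 2 = 0, so hand = L
Throw height = pattern[14 mod 6] = pattern[2] = 0

Answer: L 0 none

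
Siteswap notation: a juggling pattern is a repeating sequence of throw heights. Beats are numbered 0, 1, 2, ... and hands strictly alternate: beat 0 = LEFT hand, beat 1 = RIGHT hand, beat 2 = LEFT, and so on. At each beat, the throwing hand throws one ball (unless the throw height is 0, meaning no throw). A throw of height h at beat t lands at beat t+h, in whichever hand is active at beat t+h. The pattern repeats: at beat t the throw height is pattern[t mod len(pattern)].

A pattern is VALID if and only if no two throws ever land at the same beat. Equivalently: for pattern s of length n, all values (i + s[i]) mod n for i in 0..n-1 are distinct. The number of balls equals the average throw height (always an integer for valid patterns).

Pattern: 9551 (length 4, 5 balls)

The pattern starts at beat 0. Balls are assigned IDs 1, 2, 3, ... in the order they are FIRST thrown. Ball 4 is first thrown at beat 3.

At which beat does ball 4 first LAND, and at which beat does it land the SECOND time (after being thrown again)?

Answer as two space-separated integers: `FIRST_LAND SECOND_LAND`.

Answer: 4 13

Derivation:
Beat 0 (L): throw ball1 h=9 -> lands@9:R; in-air after throw: [b1@9:R]
Beat 1 (R): throw ball2 h=5 -> lands@6:L; in-air after throw: [b2@6:L b1@9:R]
Beat 2 (L): throw ball3 h=5 -> lands@7:R; in-air after throw: [b2@6:L b3@7:R b1@9:R]
Beat 3 (R): throw ball4 h=1 -> lands@4:L; in-air after throw: [b4@4:L b2@6:L b3@7:R b1@9:R]
Beat 4 (L): throw ball4 h=9 -> lands@13:R; in-air after throw: [b2@6:L b3@7:R b1@9:R b4@13:R]
Beat 5 (R): throw ball5 h=5 -> lands@10:L; in-air after throw: [b2@6:L b3@7:R b1@9:R b5@10:L b4@13:R]
Beat 6 (L): throw ball2 h=5 -> lands@11:R; in-air after throw: [b3@7:R b1@9:R b5@10:L b2@11:R b4@13:R]
Beat 7 (R): throw ball3 h=1 -> lands@8:L; in-air after throw: [b3@8:L b1@9:R b5@10:L b2@11:R b4@13:R]
Beat 8 (L): throw ball3 h=9 -> lands@17:R; in-air after throw: [b1@9:R b5@10:L b2@11:R b4@13:R b3@17:R]
Beat 9 (R): throw ball1 h=5 -> lands@14:L; in-air after throw: [b5@10:L b2@11:R b4@13:R b1@14:L b3@17:R]
Beat 10 (L): throw ball5 h=5 -> lands@15:R; in-air after throw: [b2@11:R b4@13:R b1@14:L b5@15:R b3@17:R]
Beat 11 (R): throw ball2 h=1 -> lands@12:L; in-air after throw: [b2@12:L b4@13:R b1@14:L b5@15:R b3@17:R]
Beat 12 (L): throw ball2 h=9 -> lands@21:R; in-air after throw: [b4@13:R b1@14:L b5@15:R b3@17:R b2@21:R]
Beat 13 (R): throw ball4 h=5 -> lands@18:L; in-air after throw: [b1@14:L b5@15:R b3@17:R b4@18:L b2@21:R]
Ball 4: thrown@3 h=1 -> first land @4; rethrown@4 h=9 -> second land @13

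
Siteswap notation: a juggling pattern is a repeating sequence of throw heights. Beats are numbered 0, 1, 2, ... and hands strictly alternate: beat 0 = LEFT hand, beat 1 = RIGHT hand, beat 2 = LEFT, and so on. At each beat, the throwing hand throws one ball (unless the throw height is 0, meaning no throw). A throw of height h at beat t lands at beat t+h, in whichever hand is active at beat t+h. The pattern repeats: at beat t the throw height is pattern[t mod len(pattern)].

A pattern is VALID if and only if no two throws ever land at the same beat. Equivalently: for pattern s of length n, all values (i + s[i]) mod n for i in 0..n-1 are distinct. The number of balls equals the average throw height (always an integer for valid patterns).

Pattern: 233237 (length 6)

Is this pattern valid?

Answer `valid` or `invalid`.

i=0: (i + s[i]) mod n = (0 + 2) mod 6 = 2
i=1: (i + s[i]) mod n = (1 + 3) mod 6 = 4
i=2: (i + s[i]) mod n = (2 + 3) mod 6 = 5
i=3: (i + s[i]) mod n = (3 + 2) mod 6 = 5
i=4: (i + s[i]) mod n = (4 + 3) mod 6 = 1
i=5: (i + s[i]) mod n = (5 + 7) mod 6 = 0
Residues: [2, 4, 5, 5, 1, 0], distinct: False

Answer: invalid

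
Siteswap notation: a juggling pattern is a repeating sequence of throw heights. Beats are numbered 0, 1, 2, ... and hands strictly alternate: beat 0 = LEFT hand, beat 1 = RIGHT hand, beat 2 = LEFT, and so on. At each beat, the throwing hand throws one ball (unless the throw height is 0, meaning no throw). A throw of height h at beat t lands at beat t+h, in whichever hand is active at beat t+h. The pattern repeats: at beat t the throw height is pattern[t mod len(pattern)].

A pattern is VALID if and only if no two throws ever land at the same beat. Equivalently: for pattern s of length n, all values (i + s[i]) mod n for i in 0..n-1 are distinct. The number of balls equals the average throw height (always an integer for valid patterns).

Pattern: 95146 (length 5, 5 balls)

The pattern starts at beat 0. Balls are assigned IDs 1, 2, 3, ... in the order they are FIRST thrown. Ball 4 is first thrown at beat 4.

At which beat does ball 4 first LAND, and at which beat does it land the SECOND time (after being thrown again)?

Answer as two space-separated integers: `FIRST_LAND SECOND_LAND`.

Beat 0 (L): throw ball1 h=9 -> lands@9:R; in-air after throw: [b1@9:R]
Beat 1 (R): throw ball2 h=5 -> lands@6:L; in-air after throw: [b2@6:L b1@9:R]
Beat 2 (L): throw ball3 h=1 -> lands@3:R; in-air after throw: [b3@3:R b2@6:L b1@9:R]
Beat 3 (R): throw ball3 h=4 -> lands@7:R; in-air after throw: [b2@6:L b3@7:R b1@9:R]
Beat 4 (L): throw ball4 h=6 -> lands@10:L; in-air after throw: [b2@6:L b3@7:R b1@9:R b4@10:L]
Beat 5 (R): throw ball5 h=9 -> lands@14:L; in-air after throw: [b2@6:L b3@7:R b1@9:R b4@10:L b5@14:L]
Beat 6 (L): throw ball2 h=5 -> lands@11:R; in-air after throw: [b3@7:R b1@9:R b4@10:L b2@11:R b5@14:L]
Beat 7 (R): throw ball3 h=1 -> lands@8:L; in-air after throw: [b3@8:L b1@9:R b4@10:L b2@11:R b5@14:L]
Beat 8 (L): throw ball3 h=4 -> lands@12:L; in-air after throw: [b1@9:R b4@10:L b2@11:R b3@12:L b5@14:L]
Beat 9 (R): throw ball1 h=6 -> lands@15:R; in-air after throw: [b4@10:L b2@11:R b3@12:L b5@14:L b1@15:R]
Beat 10 (L): throw ball4 h=9 -> lands@19:R; in-air after throw: [b2@11:R b3@12:L b5@14:L b1@15:R b4@19:R]
Beat 11 (R): throw ball2 h=5 -> lands@16:L; in-air after throw: [b3@12:L b5@14:L b1@15:R b2@16:L b4@19:R]
Ball 4: thrown@4 h=6 -> first land @10; rethrown@10 h=9 -> second land @19

Answer: 10 19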